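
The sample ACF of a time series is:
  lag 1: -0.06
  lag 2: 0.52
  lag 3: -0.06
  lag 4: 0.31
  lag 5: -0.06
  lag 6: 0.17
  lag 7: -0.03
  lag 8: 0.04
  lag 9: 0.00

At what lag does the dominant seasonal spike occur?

2

The largest autocorrelation is r_2 = 0.52, with weaker echoes at lags 4 (0.31) and 6 (0.17); the remaining lags stay at or below 0.04.
The dominant spike at lag 2 indicates a seasonal period of 2.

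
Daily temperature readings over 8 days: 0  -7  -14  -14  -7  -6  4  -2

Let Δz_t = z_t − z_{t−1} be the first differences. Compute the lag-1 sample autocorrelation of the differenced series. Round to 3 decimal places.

First differences Δz: -7, -7, 0, 7, 1, 10, -6
Mean of differences = -0.2857
Numerator Σ(Δz_t−Δz̄)(Δz_{t+1}−Δz̄) = 9.0612
Denominator Σ(Δz_t−Δz̄)² = 283.4286
r_1(Δz) = 9.0612 / 283.4286 = 0.032

0.032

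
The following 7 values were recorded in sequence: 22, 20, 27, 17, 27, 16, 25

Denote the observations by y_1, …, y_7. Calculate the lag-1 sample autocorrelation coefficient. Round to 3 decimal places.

Mean ȳ = (22 + 20 + 27 + 17 + 27 + 16 + 25)/7 = 22.0000
Deviations from mean: 0.0000, -2.0000, 5.0000, -5.0000, 5.0000, -6.0000, 3.0000
Σ(y_t−ȳ)(y_{t+1}−ȳ) = (0.0000) + (-10.0000) + (-25.0000) + (-25.0000) + (-30.0000) + (-18.0000) = -108.0000
Denominator Σ(y_t−ȳ)² = 124.0000
r_1 = -108.0000 / 124.0000 = -0.871

-0.871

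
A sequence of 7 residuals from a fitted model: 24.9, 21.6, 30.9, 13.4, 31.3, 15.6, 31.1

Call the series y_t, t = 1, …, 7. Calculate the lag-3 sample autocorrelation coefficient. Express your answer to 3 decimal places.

Mean ȳ = (24.9 + 21.6 + 30.9 + 13.4 + 31.3 + 15.6 + 31.1)/7 = 24.1143
Numerator Σ_{t=1}^{4}(y_t−ȳ)(y_{t+3}−ȳ) = -159.1078
Denominator Σ(y_t−ȳ)² = 340.7086
r_3 = -159.1078 / 340.7086 = -0.467

-0.467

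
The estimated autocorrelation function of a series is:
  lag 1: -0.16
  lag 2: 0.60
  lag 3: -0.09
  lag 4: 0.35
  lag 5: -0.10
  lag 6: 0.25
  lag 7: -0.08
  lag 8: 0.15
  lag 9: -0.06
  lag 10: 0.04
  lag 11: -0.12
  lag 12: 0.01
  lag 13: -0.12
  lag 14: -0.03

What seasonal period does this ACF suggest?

2

The largest autocorrelation is r_2 = 0.60, with weaker echoes at lags 4 (0.35), 6 (0.25) and 8 (0.15); the remaining lags stay at or below 0.04.
The dominant spike at lag 2 indicates a seasonal period of 2.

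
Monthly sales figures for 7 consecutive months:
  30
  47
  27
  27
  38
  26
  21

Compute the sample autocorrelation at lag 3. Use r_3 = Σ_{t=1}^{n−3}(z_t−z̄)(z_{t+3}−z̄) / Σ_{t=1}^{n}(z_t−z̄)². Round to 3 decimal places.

Mean z̄ = (30 + 47 + 27 + 27 + 38 + 26 + 21)/7 = 30.8571
Deviations from mean: -0.8571, 16.1429, -3.8571, -3.8571, 7.1429, -4.8571, -9.8571
Σ(z_t−z̄)(z_{t+3}−z̄) = (3.3061) + (115.3061) + (18.7347) + (38.0204) = 175.3673
Denominator Σ(z_t−z̄)² = 462.8571
r_3 = 175.3673 / 462.8571 = 0.379

0.379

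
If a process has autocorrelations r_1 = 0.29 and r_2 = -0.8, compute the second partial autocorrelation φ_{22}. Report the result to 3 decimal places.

-0.965

φ_{22} = (r_2 − r_1²) / (1 − r_1²)
r_1² = (0.29)² = 0.0841
Numerator = -0.8 − 0.0841 = -0.8841; denominator = 1 − 0.0841 = 0.9159
φ_{22} = -0.8841 / 0.9159 = -0.965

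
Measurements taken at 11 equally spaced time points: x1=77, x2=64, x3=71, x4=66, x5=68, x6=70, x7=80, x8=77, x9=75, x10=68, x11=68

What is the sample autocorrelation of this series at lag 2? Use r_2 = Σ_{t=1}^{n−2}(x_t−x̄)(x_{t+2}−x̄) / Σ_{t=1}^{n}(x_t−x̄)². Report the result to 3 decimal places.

Mean x̄ = (77 + 64 + 71 + 66 + 68 + 70 + 80 + 77 + 75 + 68 + 68)/11 = 71.2727
Numerator Σ_{t=1}^{9}(x_t−x̄)(x_{t+2}−x̄) = 10.1240
Denominator Σ(x_t−x̄)² = 270.1818
r_2 = 10.1240 / 270.1818 = 0.037

0.037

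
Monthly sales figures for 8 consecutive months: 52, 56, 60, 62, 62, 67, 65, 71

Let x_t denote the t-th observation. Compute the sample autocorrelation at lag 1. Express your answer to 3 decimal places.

Mean x̄ = (52 + 56 + 60 + 62 + 62 + 67 + 65 + 71)/8 = 61.8750
Deviations from mean: -9.8750, -5.8750, -1.8750, 0.1250, 0.1250, 5.1250, 3.1250, 9.1250
Numerator Σ_{t=1}^{7}(x_t−x̄)(x_{t+1}−x̄) = 113.9844
Denominator Σ(x_t−x̄)² = 254.8750
r_1 = 113.9844 / 254.8750 = 0.447

0.447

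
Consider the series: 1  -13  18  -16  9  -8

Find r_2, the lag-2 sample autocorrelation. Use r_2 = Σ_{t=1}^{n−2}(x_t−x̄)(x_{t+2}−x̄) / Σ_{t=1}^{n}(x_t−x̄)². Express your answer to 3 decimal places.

0.584

Mean x̄ = (1 − 13 + 18 − 16 + 9 − 8)/6 = -1.5000
Deviations from mean: 2.5000, -11.5000, 19.5000, -14.5000, 10.5000, -6.5000
Σ(x_t−x̄)(x_{t+2}−x̄) = (48.7500) + (166.7500) + (204.7500) + (94.2500) = 514.5000
Denominator Σ(x_t−x̄)² = 881.5000
r_2 = 514.5000 / 881.5000 = 0.584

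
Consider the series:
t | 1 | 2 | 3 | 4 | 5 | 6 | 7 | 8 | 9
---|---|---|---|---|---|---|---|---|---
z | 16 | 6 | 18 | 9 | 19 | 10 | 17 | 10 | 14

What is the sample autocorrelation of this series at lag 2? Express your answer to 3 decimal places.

0.708

Mean z̄ = (16 + 6 + 18 + 9 + 19 + 10 + 17 + 10 + 14)/9 = 13.2222
Σ(z_t−z̄)(z_{t+2}−z̄) = (13.2716) + (30.4938) + (27.6049) + (13.6049) + (21.8272) + (10.3827) + (2.9383) = 120.1235
Denominator Σ(z_t−z̄)² = 169.5556
r_2 = 120.1235 / 169.5556 = 0.708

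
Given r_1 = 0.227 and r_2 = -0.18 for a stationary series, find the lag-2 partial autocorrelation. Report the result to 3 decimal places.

-0.244

φ_{22} = (r_2 − r_1²) / (1 − r_1²)
r_1² = (0.227)² = 0.051529
Numerator = -0.18 − 0.0515 = -0.2315; denominator = 1 − 0.0515 = 0.9485
φ_{22} = -0.2315 / 0.9485 = -0.244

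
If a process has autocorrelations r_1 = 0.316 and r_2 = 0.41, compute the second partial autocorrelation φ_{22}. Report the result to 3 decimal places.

φ_{22} = (r_2 − r_1²) / (1 − r_1²)
r_1² = (0.316)² = 0.099856
Numerator = 0.41 − 0.0999 = 0.3101; denominator = 1 − 0.0999 = 0.9001
φ_{22} = 0.3101 / 0.9001 = 0.345

0.345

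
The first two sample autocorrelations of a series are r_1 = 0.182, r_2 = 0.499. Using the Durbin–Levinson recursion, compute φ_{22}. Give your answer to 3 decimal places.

φ_{22} = (r_2 − r_1²) / (1 − r_1²)
r_1² = (0.182)² = 0.033124
Numerator = 0.499 − 0.0331 = 0.4659; denominator = 1 − 0.0331 = 0.9669
φ_{22} = 0.4659 / 0.9669 = 0.482

0.482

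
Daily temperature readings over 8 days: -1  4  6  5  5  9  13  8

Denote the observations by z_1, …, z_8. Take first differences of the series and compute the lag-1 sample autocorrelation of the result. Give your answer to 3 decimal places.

-0.122

First differences Δz: 5, 2, -1, 0, 4, 4, -5
Mean of differences = 1.2857
Numerator Σ(Δz_t−Δz̄)(Δz_{t+1}−Δz̄) = -9.2245
Denominator Σ(Δz_t−Δz̄)² = 75.4286
r_1(Δz) = -9.2245 / 75.4286 = -0.122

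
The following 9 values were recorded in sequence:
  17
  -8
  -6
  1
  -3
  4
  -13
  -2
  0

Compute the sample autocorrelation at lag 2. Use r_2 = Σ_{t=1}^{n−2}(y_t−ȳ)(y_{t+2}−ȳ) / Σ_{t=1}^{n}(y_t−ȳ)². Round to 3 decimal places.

-0.136

Mean ȳ = (17 − 8 − 6 + 1 − 3 + 4 − 13 − 2 + 0)/9 = -1.1111
Σ(y_t−ȳ)(y_{t+2}−ȳ) = (-88.5432) + (-14.5432) + (9.2346) + (10.7901) + (22.4568) + (-4.5432) + (-13.2099) = -78.3580
Denominator Σ(y_t−ȳ)² = 576.8889
r_2 = -78.3580 / 576.8889 = -0.136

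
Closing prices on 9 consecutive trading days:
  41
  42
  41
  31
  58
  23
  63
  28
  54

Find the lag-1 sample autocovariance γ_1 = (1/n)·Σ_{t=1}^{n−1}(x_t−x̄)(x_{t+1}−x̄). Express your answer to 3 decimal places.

Mean x̄ = (41 + 42 + 41 + 31 + 58 + 23 + 63 + 28 + 54)/9 = 42.3333
Σ_{t=1}^{8}(x_t−x̄)(x_{t+1}−x̄) = -1327.4444
γ_1 = -1327.4444 / 9 = -147.494

-147.494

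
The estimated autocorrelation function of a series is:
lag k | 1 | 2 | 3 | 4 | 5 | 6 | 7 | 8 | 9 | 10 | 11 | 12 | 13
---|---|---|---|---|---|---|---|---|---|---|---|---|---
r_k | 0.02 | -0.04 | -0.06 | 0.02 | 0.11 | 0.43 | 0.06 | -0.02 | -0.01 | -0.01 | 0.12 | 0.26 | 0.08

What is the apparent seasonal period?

The largest autocorrelation is r_6 = 0.43, with a weaker echo at lag 12 (0.26); the remaining lags stay at or below 0.12.
The dominant spike at lag 6 indicates a seasonal period of 6.

6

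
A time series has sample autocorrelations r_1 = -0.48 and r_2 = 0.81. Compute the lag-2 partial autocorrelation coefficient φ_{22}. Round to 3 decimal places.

φ_{22} = (r_2 − r_1²) / (1 − r_1²)
r_1² = (-0.48)² = 0.2304
Numerator = 0.81 − 0.2304 = 0.5796; denominator = 1 − 0.2304 = 0.7696
φ_{22} = 0.5796 / 0.7696 = 0.753

0.753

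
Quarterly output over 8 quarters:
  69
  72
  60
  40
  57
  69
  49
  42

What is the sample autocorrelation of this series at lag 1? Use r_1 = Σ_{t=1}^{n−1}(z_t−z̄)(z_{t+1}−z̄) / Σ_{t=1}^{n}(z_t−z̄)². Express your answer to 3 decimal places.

0.179

Mean z̄ = (69 + 72 + 60 + 40 + 57 + 69 + 49 + 42)/8 = 57.2500
Numerator Σ_{t=1}^{7}(z_t−z̄)(z_{t+1}−z̄) = 196.6875
Denominator Σ(z_t−z̄)² = 1099.5000
r_1 = 196.6875 / 1099.5000 = 0.179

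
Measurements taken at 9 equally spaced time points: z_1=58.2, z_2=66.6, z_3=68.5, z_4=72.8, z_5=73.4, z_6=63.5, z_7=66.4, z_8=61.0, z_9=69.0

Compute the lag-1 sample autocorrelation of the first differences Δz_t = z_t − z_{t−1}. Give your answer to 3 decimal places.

-0.220

First differences Δz: 8.4, 1.9, 4.3, 0.6, -9.9, 2.9, -5.4, 8.0
Mean of differences = 1.3500
Numerator Σ(Δz_t−Δz̄)(Δz_{t+1}−Δz̄) = -61.0625
Denominator Σ(Δz_t−Δz̄)² = 278.0200
r_1(Δz) = -61.0625 / 278.0200 = -0.220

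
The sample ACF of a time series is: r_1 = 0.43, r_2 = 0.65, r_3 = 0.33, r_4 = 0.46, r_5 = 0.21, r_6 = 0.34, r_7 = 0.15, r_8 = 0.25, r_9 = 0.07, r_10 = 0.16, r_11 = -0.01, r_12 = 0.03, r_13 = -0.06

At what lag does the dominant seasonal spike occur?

2

The largest autocorrelation is r_2 = 0.65, with a weaker echo at lag 4 (0.46); the remaining lags stay at or below 0.43.
The dominant spike at lag 2 indicates a seasonal period of 2.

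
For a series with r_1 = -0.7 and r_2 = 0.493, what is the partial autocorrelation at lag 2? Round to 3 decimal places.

φ_{22} = (r_2 − r_1²) / (1 − r_1²)
r_1² = (-0.7)² = 0.49
Numerator = 0.493 − 0.4900 = 0.0030; denominator = 1 − 0.4900 = 0.5100
φ_{22} = 0.0030 / 0.5100 = 0.006

0.006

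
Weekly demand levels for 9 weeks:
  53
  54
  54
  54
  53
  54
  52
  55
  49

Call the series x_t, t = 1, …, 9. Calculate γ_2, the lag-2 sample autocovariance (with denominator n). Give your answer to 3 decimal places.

0.861

Mean x̄ = (53 + 54 + 54 + 54 + 53 + 54 + 52 + 55 + 49)/9 = 53.1111
Σ_{t=1}^{7}(x_t−x̄)(x_{t+2}−x̄) = 7.7531
γ_2 = 7.7531 / 9 = 0.861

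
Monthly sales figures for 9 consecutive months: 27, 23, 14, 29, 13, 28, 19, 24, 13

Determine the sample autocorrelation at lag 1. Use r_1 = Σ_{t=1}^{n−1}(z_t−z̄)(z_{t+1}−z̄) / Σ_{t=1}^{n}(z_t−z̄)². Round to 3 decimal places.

-0.648

Mean z̄ = (27 + 23 + 14 + 29 + 13 + 28 + 19 + 24 + 13)/9 = 21.1111
Numerator Σ_{t=1}^{8}(z_t−z̄)(z_{t+1}−z̄) = -222.3457
Denominator Σ(z_t−z̄)² = 342.8889
r_1 = -222.3457 / 342.8889 = -0.648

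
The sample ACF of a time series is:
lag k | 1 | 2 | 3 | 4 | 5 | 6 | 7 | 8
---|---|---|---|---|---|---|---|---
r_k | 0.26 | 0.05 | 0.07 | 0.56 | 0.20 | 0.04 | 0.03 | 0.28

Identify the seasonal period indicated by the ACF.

The largest autocorrelation is r_4 = 0.56, with a weaker echo at lag 8 (0.28); the remaining lags stay at or below 0.26. The elevated value at lag 1 (0.26), dropping to 0.05 at lag 2, reflects decaying short-term dependence rather than seasonality.
The dominant spike at lag 4 indicates a seasonal period of 4.

4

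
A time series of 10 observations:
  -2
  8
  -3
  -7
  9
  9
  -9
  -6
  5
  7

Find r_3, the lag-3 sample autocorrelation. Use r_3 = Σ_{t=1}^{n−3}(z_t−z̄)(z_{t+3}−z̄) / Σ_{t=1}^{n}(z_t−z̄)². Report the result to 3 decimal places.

0.095

Mean z̄ = (-2 + 8 − 3 − 7 + 9 + 9 − 9 − 6 + 5 + 7)/10 = 1.1000
Numerator Σ_{t=1}^{7}(z_t−z̄)(z_{t+3}−z̄) = 44.1700
Denominator Σ(z_t−z̄)² = 466.9000
r_3 = 44.1700 / 466.9000 = 0.095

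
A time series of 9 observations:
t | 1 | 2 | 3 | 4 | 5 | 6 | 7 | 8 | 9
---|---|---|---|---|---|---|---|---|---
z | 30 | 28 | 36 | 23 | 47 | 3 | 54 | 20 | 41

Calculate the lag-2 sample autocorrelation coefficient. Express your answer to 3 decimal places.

0.649

Mean z̄ = (30 + 28 + 36 + 23 + 47 + 3 + 54 + 20 + 41)/9 = 31.3333
Σ(z_t−z̄)(z_{t+2}−z̄) = (-6.2222) + (27.7778) + (73.1111) + (236.1111) + (355.1111) + (321.1111) + (219.1111) = 1226.1111
Denominator Σ(z_t−z̄)² = 1888.0000
r_2 = 1226.1111 / 1888.0000 = 0.649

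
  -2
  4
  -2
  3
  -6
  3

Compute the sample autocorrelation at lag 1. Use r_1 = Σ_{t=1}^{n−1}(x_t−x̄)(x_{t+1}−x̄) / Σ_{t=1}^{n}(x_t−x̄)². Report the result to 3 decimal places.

-0.744

Mean x̄ = (-2 + 4 − 2 + 3 − 6 + 3)/6 = 0.0000
Σ(x_t−x̄)(x_{t+1}−x̄) = (-8.0000) + (-8.0000) + (-6.0000) + (-18.0000) + (-18.0000) = -58.0000
Denominator Σ(x_t−x̄)² = 78.0000
r_1 = -58.0000 / 78.0000 = -0.744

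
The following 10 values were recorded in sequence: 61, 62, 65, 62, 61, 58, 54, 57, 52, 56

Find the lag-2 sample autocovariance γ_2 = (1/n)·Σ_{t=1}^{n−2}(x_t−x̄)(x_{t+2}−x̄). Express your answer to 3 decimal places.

Mean x̄ = (61 + 62 + 65 + 62 + 61 + 58 + 54 + 57 + 52 + 56)/10 = 58.8000
Σ_{t=1}^{8}(x_t−x̄)(x_{t+2}−x̄) = 63.5200
γ_2 = 63.5200 / 10 = 6.352

6.352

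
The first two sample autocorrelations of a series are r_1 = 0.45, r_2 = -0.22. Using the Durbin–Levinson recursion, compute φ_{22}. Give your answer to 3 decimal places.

-0.530

φ_{22} = (r_2 − r_1²) / (1 − r_1²)
r_1² = (0.45)² = 0.2025
Numerator = -0.22 − 0.2025 = -0.4225; denominator = 1 − 0.2025 = 0.7975
φ_{22} = -0.4225 / 0.7975 = -0.530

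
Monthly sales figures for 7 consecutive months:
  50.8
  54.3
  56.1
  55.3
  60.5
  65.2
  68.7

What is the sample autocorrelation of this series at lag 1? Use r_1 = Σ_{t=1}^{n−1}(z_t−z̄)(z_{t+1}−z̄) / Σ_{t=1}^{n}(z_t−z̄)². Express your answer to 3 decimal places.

Mean z̄ = (50.8 + 54.3 + 56.1 + 55.3 + 60.5 + 65.2 + 68.7)/7 = 58.7000
Numerator Σ_{t=1}^{6}(z_t−z̄)(z_{t+1}−z̄) = 125.6200
Denominator Σ(z_t−z̄)² = 245.5800
r_1 = 125.6200 / 245.5800 = 0.512

0.512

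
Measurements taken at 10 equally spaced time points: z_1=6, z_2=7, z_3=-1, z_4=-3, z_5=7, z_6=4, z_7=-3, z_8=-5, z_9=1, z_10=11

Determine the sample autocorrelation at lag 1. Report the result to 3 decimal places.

Mean z̄ = (6 + 7 − 1 − 3 + 7 + 4 − 3 − 5 + 1 + 11)/10 = 2.4000
Numerator Σ_{t=1}^{9}(z_t−z̄)(z_{t+1}−z̄) = 31.4400
Denominator Σ(z_t−z̄)² = 258.4000
r_1 = 31.4400 / 258.4000 = 0.122

0.122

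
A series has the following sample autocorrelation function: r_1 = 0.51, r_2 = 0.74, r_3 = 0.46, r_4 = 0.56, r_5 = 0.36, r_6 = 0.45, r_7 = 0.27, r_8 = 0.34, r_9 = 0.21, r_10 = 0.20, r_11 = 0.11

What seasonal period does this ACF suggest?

2

The largest autocorrelation is r_2 = 0.74, with a weaker echo at lag 4 (0.56); the remaining lags stay at or below 0.51.
The dominant spike at lag 2 indicates a seasonal period of 2.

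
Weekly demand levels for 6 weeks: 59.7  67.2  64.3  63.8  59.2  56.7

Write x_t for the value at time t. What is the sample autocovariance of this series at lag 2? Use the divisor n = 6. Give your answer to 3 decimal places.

Mean x̄ = (59.7 + 67.2 + 64.3 + 63.8 + 59.2 + 56.7)/6 = 61.8167
Σ_{t=1}^{4}(x_t−x̄)(x_{t+2}−x̄) = -11.2256
γ_2 = -11.2256 / 6 = -1.871

-1.871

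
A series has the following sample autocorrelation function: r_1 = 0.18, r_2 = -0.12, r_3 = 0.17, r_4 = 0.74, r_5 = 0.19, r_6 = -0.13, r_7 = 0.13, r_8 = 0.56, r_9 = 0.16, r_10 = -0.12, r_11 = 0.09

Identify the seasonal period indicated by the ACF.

4

The largest autocorrelation is r_4 = 0.74, with a weaker echo at lag 8 (0.56); the remaining lags stay at or below 0.19.
The dominant spike at lag 4 indicates a seasonal period of 4.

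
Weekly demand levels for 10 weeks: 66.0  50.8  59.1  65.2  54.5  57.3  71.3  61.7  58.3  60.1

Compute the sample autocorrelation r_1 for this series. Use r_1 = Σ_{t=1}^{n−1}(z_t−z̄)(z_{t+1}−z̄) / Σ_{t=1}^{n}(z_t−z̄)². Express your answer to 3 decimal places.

-0.249

Mean z̄ = (66.0 + 50.8 + 59.1 + 65.2 + 54.5 + 57.3 + 71.3 + 61.7 + 58.3 + 60.1)/10 = 60.4300
Numerator Σ_{t=1}^{9}(z_t−z̄)(z_{t+1}−z̄) = -79.1209
Denominator Σ(z_t−z̄)² = 317.6610
r_1 = -79.1209 / 317.6610 = -0.249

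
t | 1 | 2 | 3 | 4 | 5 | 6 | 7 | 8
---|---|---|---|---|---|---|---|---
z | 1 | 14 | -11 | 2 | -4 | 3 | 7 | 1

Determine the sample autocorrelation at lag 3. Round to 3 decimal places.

Mean z̄ = (1 + 14 − 11 + 2 − 4 + 3 + 7 + 1)/8 = 1.6250
Deviations from mean: -0.6250, 12.3750, -12.6250, 0.3750, -5.6250, 1.3750, 5.3750, -0.6250
Σ(z_t−z̄)(z_{t+3}−z̄) = (-0.2344) + (-69.6094) + (-17.3594) + (2.0156) + (3.5156) = -81.6719
Denominator Σ(z_t−z̄)² = 375.8750
r_3 = -81.6719 / 375.8750 = -0.217

-0.217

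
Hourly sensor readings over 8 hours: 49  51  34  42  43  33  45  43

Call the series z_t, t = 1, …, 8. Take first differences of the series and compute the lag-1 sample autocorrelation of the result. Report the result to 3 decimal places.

First differences Δz: 2, -17, 8, 1, -10, 12, -2
Mean of differences = -0.8571
Numerator Σ(Δz_t−Δz̄)(Δz_{t+1}−Δz̄) = -321.8776
Denominator Σ(Δz_t−Δz̄)² = 600.8571
r_1(Δz) = -321.8776 / 600.8571 = -0.536

-0.536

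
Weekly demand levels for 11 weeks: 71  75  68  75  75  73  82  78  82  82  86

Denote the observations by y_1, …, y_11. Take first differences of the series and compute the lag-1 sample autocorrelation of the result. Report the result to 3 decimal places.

-0.712

First differences Δy: 4, -7, 7, 0, -2, 9, -4, 4, 0, 4
Mean of differences = 1.5000
Numerator Σ(Δy_t−Δȳ)(Δy_{t+1}−Δȳ) = -159.7500
Denominator Σ(Δy_t−Δȳ)² = 224.5000
r_1(Δy) = -159.7500 / 224.5000 = -0.712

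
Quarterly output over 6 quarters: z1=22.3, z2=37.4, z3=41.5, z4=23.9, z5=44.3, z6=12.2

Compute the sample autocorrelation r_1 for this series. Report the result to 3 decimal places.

-0.486

Mean z̄ = (22.3 + 37.4 + 41.5 + 23.9 + 44.3 + 12.2)/6 = 30.2667
Deviations from mean: -7.9667, 7.1333, 11.2333, -6.3667, 14.0333, -18.0667
Numerator Σ_{t=1}^{5}(z_t−z̄)(z_{t+1}−z̄) = -391.0978
Denominator Σ(z_t−z̄)² = 804.4133
r_1 = -391.0978 / 804.4133 = -0.486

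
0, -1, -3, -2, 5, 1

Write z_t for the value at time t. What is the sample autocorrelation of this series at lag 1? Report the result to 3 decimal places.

0.100

Mean z̄ = (0 − 1 − 3 − 2 + 5 + 1)/6 = 0.0000
Numerator Σ_{t=1}^{5}(z_t−z̄)(z_{t+1}−z̄) = 4.0000
Denominator Σ(z_t−z̄)² = 40.0000
r_1 = 4.0000 / 40.0000 = 0.100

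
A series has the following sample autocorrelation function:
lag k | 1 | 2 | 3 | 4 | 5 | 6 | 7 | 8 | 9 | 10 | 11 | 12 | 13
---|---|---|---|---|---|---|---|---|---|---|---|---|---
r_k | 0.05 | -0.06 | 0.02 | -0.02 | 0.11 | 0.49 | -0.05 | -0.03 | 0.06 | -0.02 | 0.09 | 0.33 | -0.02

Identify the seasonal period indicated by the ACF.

6

The largest autocorrelation is r_6 = 0.49, with a weaker echo at lag 12 (0.33); the remaining lags stay at or below 0.11.
The dominant spike at lag 6 indicates a seasonal period of 6.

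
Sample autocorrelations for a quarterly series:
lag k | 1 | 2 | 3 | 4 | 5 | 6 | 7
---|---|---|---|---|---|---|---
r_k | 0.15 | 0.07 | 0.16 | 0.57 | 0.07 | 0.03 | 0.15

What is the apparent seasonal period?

4

The largest autocorrelation is r_4 = 0.57; the remaining lags stay at or below 0.16.
The dominant spike at lag 4 indicates a seasonal period of 4.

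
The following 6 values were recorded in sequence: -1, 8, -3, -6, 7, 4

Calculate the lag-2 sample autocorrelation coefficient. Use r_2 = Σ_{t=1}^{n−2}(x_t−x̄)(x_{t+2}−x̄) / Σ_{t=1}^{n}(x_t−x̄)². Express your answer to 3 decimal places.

Mean x̄ = (-1 + 8 − 3 − 6 + 7 + 4)/6 = 1.5000
Deviations from mean: -2.5000, 6.5000, -4.5000, -7.5000, 5.5000, 2.5000
Σ(x_t−x̄)(x_{t+2}−x̄) = (11.2500) + (-48.7500) + (-24.7500) + (-18.7500) = -81.0000
Denominator Σ(x_t−x̄)² = 161.5000
r_2 = -81.0000 / 161.5000 = -0.502

-0.502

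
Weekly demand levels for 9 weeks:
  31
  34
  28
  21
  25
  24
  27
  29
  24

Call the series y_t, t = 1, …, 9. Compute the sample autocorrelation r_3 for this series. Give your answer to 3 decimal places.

Mean ȳ = (31 + 34 + 28 + 21 + 25 + 24 + 27 + 29 + 24)/9 = 27.0000
Σ(y_t−ȳ)(y_{t+3}−ȳ) = (-24.0000) + (-14.0000) + (-3.0000) + (0.0000) + (-4.0000) + (9.0000) = -36.0000
Denominator Σ(y_t−ȳ)² = 128.0000
r_3 = -36.0000 / 128.0000 = -0.281

-0.281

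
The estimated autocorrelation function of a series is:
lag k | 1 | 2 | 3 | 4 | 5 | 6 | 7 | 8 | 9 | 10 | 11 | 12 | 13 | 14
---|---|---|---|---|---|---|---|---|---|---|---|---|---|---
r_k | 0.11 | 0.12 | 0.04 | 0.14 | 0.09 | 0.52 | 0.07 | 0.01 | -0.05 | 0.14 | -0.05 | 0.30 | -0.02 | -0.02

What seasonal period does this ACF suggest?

The largest autocorrelation is r_6 = 0.52, with a weaker echo at lag 12 (0.30); the remaining lags stay at or below 0.14.
The dominant spike at lag 6 indicates a seasonal period of 6.

6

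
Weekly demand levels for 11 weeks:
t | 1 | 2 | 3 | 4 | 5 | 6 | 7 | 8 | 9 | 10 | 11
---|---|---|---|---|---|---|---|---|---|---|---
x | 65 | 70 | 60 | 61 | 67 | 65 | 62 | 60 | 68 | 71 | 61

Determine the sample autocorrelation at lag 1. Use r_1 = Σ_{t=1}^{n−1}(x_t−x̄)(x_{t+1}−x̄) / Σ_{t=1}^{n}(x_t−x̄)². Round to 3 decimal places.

-0.121

Mean x̄ = (65 + 70 + 60 + 61 + 67 + 65 + 62 + 60 + 68 + 71 + 61)/11 = 64.5455
Numerator Σ_{t=1}^{10}(x_t−x̄)(x_{t+1}−x̄) = -19.6612
Denominator Σ(x_t−x̄)² = 162.7273
r_1 = -19.6612 / 162.7273 = -0.121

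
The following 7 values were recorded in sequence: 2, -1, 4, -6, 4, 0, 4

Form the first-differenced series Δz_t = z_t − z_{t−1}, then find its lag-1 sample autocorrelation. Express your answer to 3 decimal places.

First differences Δz: -3, 5, -10, 10, -4, 4
Mean of differences = 0.3333
Numerator Σ(Δz_t−Δz̄)(Δz_{t+1}−Δz̄) = -221.4444
Denominator Σ(Δz_t−Δz̄)² = 265.3333
r_1(Δz) = -221.4444 / 265.3333 = -0.835

-0.835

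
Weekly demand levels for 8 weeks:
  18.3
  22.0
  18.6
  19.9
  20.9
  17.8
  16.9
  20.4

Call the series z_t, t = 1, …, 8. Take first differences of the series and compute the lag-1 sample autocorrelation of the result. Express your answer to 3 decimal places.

First differences Δz: 3.7, -3.4, 1.3, 1.0, -3.1, -0.9, 3.5
Mean of differences = 0.3000
Numerator Σ(Δz_t−Δz̄)(Δz_{t+1}−Δz̄) = -17.7200
Denominator Σ(Δz_t−Δz̄)² = 49.9800
r_1(Δz) = -17.7200 / 49.9800 = -0.355

-0.355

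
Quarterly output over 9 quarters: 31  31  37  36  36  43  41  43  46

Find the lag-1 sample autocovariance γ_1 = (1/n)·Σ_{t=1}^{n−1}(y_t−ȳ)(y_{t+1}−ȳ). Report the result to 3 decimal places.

Mean ȳ = (31 + 31 + 37 + 36 + 36 + 43 + 41 + 43 + 46)/9 = 38.2222
Σ_{t=1}^{8}(y_t−ȳ)(y_{t+1}−ȳ) = 121.7284
γ_1 = 121.7284 / 9 = 13.525

13.525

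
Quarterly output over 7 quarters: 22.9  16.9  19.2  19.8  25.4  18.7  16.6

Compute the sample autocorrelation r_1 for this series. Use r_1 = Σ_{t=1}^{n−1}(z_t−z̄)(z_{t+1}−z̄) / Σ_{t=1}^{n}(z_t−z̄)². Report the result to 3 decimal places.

-0.164

Mean z̄ = (22.9 + 16.9 + 19.2 + 19.8 + 25.4 + 18.7 + 16.6)/7 = 19.9286
Σ(z_t−z̄)(z_{t+1}−z̄) = (-8.9992) + (2.2065) + (0.0937) + (-0.7035) + (-6.7220) + (4.0894) = -10.0351
Denominator Σ(z_t−z̄)² = 61.0743
r_1 = -10.0351 / 61.0743 = -0.164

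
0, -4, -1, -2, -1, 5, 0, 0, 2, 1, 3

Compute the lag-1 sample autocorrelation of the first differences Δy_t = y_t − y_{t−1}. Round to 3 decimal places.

-0.474

First differences Δy: -4, 3, -1, 1, 6, -5, 0, 2, -1, 2
Mean of differences = 0.3000
Numerator Σ(Δy_t−Δȳ)(Δy_{t+1}−Δȳ) = -45.5900
Denominator Σ(Δy_t−Δȳ)² = 96.1000
r_1(Δy) = -45.5900 / 96.1000 = -0.474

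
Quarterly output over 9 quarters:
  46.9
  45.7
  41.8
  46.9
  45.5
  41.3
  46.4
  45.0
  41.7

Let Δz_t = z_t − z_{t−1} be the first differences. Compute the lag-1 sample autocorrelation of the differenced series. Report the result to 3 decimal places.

-0.422

First differences Δz: -1.2, -3.9, 5.1, -1.4, -4.2, 5.1, -1.4, -3.3
Mean of differences = -0.6500
Numerator Σ(Δz_t−Δz̄)(Δz_{t+1}−Δz̄) = -41.2875
Denominator Σ(Δz_t−Δz̄)² = 97.7400
r_1(Δz) = -41.2875 / 97.7400 = -0.422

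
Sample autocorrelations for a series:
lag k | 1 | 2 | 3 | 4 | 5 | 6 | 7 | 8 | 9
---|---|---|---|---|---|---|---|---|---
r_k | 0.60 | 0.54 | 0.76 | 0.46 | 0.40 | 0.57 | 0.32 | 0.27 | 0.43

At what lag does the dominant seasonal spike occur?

The largest autocorrelation is r_3 = 0.76; the remaining lags stay at or below 0.60. The elevated value at lag 1 (0.60), dropping to 0.54 at lag 2, reflects decaying short-term dependence rather than seasonality.
The dominant spike at lag 3 indicates a seasonal period of 3.

3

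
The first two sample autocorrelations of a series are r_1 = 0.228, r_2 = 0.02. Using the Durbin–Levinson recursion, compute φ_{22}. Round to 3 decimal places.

φ_{22} = (r_2 − r_1²) / (1 − r_1²)
r_1² = (0.228)² = 0.051984
Numerator = 0.02 − 0.0520 = -0.0320; denominator = 1 − 0.0520 = 0.9480
φ_{22} = -0.0320 / 0.9480 = -0.034

-0.034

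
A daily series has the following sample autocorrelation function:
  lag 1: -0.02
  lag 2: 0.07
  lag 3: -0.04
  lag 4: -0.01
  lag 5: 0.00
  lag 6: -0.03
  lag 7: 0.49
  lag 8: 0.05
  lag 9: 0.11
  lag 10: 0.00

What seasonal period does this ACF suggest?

7

The largest autocorrelation is r_7 = 0.49; the remaining lags stay at or below 0.11.
The dominant spike at lag 7 indicates a seasonal period of 7.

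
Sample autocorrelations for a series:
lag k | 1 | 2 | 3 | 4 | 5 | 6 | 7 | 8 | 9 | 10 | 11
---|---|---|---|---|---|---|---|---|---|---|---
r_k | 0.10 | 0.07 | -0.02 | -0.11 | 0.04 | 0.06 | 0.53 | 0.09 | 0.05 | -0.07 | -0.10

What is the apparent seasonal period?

The largest autocorrelation is r_7 = 0.53; the remaining lags stay at or below 0.10.
The dominant spike at lag 7 indicates a seasonal period of 7.

7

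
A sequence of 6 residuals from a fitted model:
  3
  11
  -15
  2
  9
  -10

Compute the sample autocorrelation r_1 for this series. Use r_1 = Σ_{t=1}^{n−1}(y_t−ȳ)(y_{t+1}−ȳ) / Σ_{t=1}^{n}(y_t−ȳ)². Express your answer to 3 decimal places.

Mean ȳ = (3 + 11 − 15 + 2 + 9 − 10)/6 = 0.0000
Σ(y_t−ȳ)(y_{t+1}−ȳ) = (33.0000) + (-165.0000) + (-30.0000) + (18.0000) + (-90.0000) = -234.0000
Denominator Σ(y_t−ȳ)² = 540.0000
r_1 = -234.0000 / 540.0000 = -0.433

-0.433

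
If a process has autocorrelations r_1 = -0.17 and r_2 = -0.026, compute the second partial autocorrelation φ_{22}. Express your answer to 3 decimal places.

φ_{22} = (r_2 − r_1²) / (1 − r_1²)
r_1² = (-0.17)² = 0.0289
Numerator = -0.026 − 0.0289 = -0.0549; denominator = 1 − 0.0289 = 0.9711
φ_{22} = -0.0549 / 0.9711 = -0.057

-0.057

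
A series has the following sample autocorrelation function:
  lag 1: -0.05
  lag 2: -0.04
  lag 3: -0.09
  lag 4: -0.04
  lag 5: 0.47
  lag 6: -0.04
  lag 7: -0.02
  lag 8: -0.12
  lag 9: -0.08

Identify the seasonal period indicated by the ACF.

The largest autocorrelation is r_5 = 0.47; the remaining lags stay at or below -0.02.
The dominant spike at lag 5 indicates a seasonal period of 5.

5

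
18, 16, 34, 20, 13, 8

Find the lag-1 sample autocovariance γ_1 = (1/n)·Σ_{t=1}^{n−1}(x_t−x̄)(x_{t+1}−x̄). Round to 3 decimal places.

6.356

Mean x̄ = (18 + 16 + 34 + 20 + 13 + 8)/6 = 18.1667
Σ_{t=1}^{5}(x_t−x̄)(x_{t+1}−x̄) = 38.1389
γ_1 = 38.1389 / 6 = 6.356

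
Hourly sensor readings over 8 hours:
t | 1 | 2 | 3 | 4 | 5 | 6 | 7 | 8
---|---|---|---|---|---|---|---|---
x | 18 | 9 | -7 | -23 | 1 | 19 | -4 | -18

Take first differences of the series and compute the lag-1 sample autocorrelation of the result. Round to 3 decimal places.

First differences Δx: -9, -16, -16, 24, 18, -23, -14
Mean of differences = -5.1429
Numerator Σ(Δx_t−Δx̄)(Δx_{t+1}−Δx̄) = 262.6939
Denominator Σ(Δx_t−Δx̄)² = 2032.8571
r_1(Δx) = 262.6939 / 2032.8571 = 0.129

0.129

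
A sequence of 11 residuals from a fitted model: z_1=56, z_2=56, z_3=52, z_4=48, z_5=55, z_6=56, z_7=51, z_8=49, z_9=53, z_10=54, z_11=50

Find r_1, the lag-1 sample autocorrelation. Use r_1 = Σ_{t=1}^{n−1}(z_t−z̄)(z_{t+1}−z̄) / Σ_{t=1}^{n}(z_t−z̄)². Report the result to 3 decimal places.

Mean z̄ = (56 + 56 + 52 + 48 + 55 + 56 + 51 + 49 + 53 + 54 + 50)/11 = 52.7273
Numerator Σ_{t=1}^{10}(z_t−z̄)(z_{t+1}−z̄) = 5.1074
Denominator Σ(z_t−z̄)² = 86.1818
r_1 = 5.1074 / 86.1818 = 0.059

0.059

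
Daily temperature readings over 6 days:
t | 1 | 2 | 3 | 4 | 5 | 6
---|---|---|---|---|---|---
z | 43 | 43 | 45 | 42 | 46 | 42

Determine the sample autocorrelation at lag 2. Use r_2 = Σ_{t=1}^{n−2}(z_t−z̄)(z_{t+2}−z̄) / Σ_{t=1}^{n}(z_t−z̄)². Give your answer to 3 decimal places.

0.444

Mean z̄ = (43 + 43 + 45 + 42 + 46 + 42)/6 = 43.5000
Deviations from mean: -0.5000, -0.5000, 1.5000, -1.5000, 2.5000, -1.5000
Numerator Σ_{t=1}^{4}(z_t−z̄)(z_{t+2}−z̄) = 6.0000
Denominator Σ(z_t−z̄)² = 13.5000
r_2 = 6.0000 / 13.5000 = 0.444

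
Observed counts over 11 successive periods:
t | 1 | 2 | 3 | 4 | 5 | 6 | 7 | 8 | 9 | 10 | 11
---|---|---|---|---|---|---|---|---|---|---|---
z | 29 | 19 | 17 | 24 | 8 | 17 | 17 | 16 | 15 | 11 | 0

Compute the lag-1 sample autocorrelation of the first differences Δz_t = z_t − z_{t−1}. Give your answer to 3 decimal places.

First differences Δz: -10, -2, 7, -16, 9, 0, -1, -1, -4, -11
Mean of differences = -2.9000
Numerator Σ(Δz_t−Δz̄)(Δz_{t+1}−Δz̄) = -232.6100
Denominator Σ(Δz_t−Δz̄)² = 544.9000
r_1(Δz) = -232.6100 / 544.9000 = -0.427

-0.427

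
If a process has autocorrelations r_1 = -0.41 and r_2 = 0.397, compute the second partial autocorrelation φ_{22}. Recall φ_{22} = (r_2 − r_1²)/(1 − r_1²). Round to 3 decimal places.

0.275

φ_{22} = (r_2 − r_1²) / (1 − r_1²)
r_1² = (-0.41)² = 0.1681
Numerator = 0.397 − 0.1681 = 0.2289; denominator = 1 − 0.1681 = 0.8319
φ_{22} = 0.2289 / 0.8319 = 0.275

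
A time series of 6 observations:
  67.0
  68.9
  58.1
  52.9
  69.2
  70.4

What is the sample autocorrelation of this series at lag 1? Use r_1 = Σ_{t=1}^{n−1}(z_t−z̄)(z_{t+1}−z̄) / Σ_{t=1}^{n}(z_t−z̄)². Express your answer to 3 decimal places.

Mean z̄ = (67.0 + 68.9 + 58.1 + 52.9 + 69.2 + 70.4)/6 = 64.4167
Deviations from mean: 2.5833, 4.4833, -6.3167, -11.5167, 4.7833, 5.9833
Numerator Σ_{t=1}^{5}(z_t−z̄)(z_{t+1}−z̄) = 29.5414
Denominator Σ(z_t−z̄)² = 257.9883
r_1 = 29.5414 / 257.9883 = 0.115

0.115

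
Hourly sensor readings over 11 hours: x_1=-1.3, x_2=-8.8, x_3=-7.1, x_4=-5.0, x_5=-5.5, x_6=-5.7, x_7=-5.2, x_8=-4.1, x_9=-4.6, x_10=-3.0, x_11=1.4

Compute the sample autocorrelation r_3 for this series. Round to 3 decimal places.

0.097

Mean x̄ = (-1.3 − 8.8 − 7.1 − 5.0 − 5.5 − 5.7 − 5.2 − 4.1 − 4.6 − 3.0 + 1.4)/11 = -4.4455
Numerator Σ_{t=1}^{8}(x_t−x̄)(x_{t+3}−x̄) = 7.3547
Denominator Σ(x_t−x̄)² = 75.8673
r_3 = 7.3547 / 75.8673 = 0.097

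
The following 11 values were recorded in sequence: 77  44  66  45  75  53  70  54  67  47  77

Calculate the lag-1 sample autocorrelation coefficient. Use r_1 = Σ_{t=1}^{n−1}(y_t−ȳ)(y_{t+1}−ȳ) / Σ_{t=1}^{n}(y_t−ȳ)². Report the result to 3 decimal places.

-0.733

Mean ȳ = (77 + 44 + 66 + 45 + 75 + 53 + 70 + 54 + 67 + 47 + 77)/11 = 61.3636
Numerator Σ_{t=1}^{10}(y_t−ȳ)(y_{t+1}−ȳ) = -1247.9504
Denominator Σ(y_t−ȳ)² = 1702.5455
r_1 = -1247.9504 / 1702.5455 = -0.733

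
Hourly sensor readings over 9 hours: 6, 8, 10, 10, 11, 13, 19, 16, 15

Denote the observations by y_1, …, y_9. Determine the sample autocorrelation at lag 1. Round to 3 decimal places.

Mean ȳ = (6 + 8 + 10 + 10 + 11 + 13 + 19 + 16 + 15)/9 = 12.0000
Numerator Σ_{t=1}^{8}(y_t−ȳ)(y_{t+1}−ȳ) = 84.0000
Denominator Σ(y_t−ȳ)² = 136.0000
r_1 = 84.0000 / 136.0000 = 0.618

0.618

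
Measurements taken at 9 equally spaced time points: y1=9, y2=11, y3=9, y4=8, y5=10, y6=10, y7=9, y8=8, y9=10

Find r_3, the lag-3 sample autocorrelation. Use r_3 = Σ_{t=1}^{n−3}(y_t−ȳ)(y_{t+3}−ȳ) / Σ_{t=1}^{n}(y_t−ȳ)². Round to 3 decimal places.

Mean ȳ = (9 + 11 + 9 + 8 + 10 + 10 + 9 + 8 + 10)/9 = 9.3333
Σ(y_t−ȳ)(y_{t+3}−ȳ) = (0.4444) + (1.1111) + (-0.2222) + (0.4444) + (-0.8889) + (0.4444) = 1.3333
Denominator Σ(y_t−ȳ)² = 8.0000
r_3 = 1.3333 / 8.0000 = 0.167

0.167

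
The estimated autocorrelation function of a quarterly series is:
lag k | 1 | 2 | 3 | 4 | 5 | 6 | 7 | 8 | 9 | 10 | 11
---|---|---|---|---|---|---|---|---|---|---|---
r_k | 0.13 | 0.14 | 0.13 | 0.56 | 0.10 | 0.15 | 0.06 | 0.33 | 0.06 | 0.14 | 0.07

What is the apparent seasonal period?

4

The largest autocorrelation is r_4 = 0.56, with a weaker echo at lag 8 (0.33); the remaining lags stay at or below 0.15.
The dominant spike at lag 4 indicates a seasonal period of 4.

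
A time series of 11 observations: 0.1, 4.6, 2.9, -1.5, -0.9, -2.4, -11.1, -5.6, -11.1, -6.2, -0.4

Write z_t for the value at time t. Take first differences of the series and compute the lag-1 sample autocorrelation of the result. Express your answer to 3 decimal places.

-0.284

First differences Δz: 4.5, -1.7, -4.4, 0.6, -1.5, -8.7, 5.5, -5.5, 4.9, 5.8
Mean of differences = -0.0500
Numerator Σ(Δz_t−Δz̄)(Δz_{t+1}−Δz̄) = -67.8325
Denominator Σ(Δz_t−Δz̄)² = 238.9250
r_1(Δz) = -67.8325 / 238.9250 = -0.284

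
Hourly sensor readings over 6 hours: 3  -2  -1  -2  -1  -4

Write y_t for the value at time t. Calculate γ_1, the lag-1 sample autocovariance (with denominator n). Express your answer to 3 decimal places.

-0.727

Mean ȳ = (3 − 2 − 1 − 2 − 1 − 4)/6 = -1.1667
Deviations: 4.1667, -0.8333, 0.1667, -0.8333, 0.1667, -2.8333
Σ_{t=1}^{5}(y_t−ȳ)(y_{t+1}−ȳ) = -4.3611
γ_1 = -4.3611 / 6 = -0.727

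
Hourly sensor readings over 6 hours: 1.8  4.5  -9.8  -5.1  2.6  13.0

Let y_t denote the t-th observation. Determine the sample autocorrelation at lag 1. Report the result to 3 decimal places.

0.135

Mean ȳ = (1.8 + 4.5 − 9.8 − 5.1 + 2.6 + 13.0)/6 = 1.1667
Deviations from mean: 0.6333, 3.3333, -10.9667, -6.2667, 1.4333, 11.8333
Σ(y_t−ȳ)(y_{t+1}−ȳ) = (2.1111) + (-36.5556) + (68.7244) + (-8.9822) + (16.9611) = 42.2589
Denominator Σ(y_t−ȳ)² = 313.1333
r_1 = 42.2589 / 313.1333 = 0.135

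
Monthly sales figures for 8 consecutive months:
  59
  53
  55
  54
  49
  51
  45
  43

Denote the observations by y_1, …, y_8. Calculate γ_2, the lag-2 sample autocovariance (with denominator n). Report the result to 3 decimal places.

5.168

Mean ȳ = (59 + 53 + 55 + 54 + 49 + 51 + 45 + 43)/8 = 51.1250
Deviations: 7.8750, 1.8750, 3.8750, 2.8750, -2.1250, -0.1250, -6.1250, -8.1250
Σ_{t=1}^{6}(y_t−ȳ)(y_{t+2}−ȳ) = 41.3438
γ_2 = 41.3438 / 8 = 5.168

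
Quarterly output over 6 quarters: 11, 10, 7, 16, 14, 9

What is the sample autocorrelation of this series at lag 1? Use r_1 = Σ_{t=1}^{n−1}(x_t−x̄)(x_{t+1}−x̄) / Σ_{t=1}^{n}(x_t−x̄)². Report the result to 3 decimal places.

-0.137

Mean x̄ = (11 + 10 + 7 + 16 + 14 + 9)/6 = 11.1667
Σ(x_t−x̄)(x_{t+1}−x̄) = (0.1944) + (4.8611) + (-20.1389) + (13.6944) + (-6.1389) = -7.5278
Denominator Σ(x_t−x̄)² = 54.8333
r_1 = -7.5278 / 54.8333 = -0.137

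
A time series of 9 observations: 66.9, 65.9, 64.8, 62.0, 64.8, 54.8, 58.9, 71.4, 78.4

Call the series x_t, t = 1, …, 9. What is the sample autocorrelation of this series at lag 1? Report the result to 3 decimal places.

Mean x̄ = (66.9 + 65.9 + 64.8 + 62.0 + 64.8 + 54.8 + 58.9 + 71.4 + 78.4)/9 = 65.3222
Numerator Σ_{t=1}^{8}(x_t−x̄)(x_{t+1}−x̄) = 117.6017
Denominator Σ(x_t−x̄)² = 374.3356
r_1 = 117.6017 / 374.3356 = 0.314

0.314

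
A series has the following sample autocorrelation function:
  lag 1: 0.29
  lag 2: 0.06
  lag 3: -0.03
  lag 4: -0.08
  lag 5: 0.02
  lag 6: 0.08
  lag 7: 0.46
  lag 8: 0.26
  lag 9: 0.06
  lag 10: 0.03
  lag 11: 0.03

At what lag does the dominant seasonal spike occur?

The largest autocorrelation is r_7 = 0.46; the remaining lags stay at or below 0.29. The elevated value at lag 1 (0.29), dropping to 0.06 at lag 2, reflects decaying short-term dependence rather than seasonality.
The dominant spike at lag 7 indicates a seasonal period of 7.

7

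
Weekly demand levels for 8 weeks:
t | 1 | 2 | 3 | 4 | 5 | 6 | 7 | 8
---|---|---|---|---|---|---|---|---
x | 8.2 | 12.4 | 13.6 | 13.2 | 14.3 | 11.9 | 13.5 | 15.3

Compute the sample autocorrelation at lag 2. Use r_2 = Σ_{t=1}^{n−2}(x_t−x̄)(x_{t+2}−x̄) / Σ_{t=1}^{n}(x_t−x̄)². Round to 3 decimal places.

Mean x̄ = (8.2 + 12.4 + 13.6 + 13.2 + 14.3 + 11.9 + 13.5 + 15.3)/8 = 12.8000
Σ(x_t−x̄)(x_{t+2}−x̄) = (-3.6800) + (-0.1600) + (1.2000) + (-0.3600) + (1.0500) + (-2.2500) = -4.2000
Denominator Σ(x_t−x̄)² = 31.9200
r_2 = -4.2000 / 31.9200 = -0.132

-0.132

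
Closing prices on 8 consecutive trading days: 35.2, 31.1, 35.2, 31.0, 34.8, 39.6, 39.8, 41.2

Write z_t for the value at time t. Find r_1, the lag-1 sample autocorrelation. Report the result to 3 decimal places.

0.442

Mean z̄ = (35.2 + 31.1 + 35.2 + 31.0 + 34.8 + 39.6 + 39.8 + 41.2)/8 = 35.9875
Deviations from mean: -0.7875, -4.8875, -0.7875, -4.9875, -1.1875, 3.6125, 3.8125, 5.2125
Σ(z_t−z̄)(z_{t+1}−z̄) = (3.8489) + (3.8489) + (3.9277) + (5.9227) + (-4.2898) + (13.7727) + (19.8727) = 46.9036
Denominator Σ(z_t−z̄)² = 106.1688
r_1 = 46.9036 / 106.1688 = 0.442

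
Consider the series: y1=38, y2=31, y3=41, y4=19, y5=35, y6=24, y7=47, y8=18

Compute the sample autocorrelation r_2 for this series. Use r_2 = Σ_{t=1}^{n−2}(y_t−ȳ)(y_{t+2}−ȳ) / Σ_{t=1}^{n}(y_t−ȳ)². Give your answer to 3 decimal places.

0.451

Mean ȳ = (38 + 31 + 41 + 19 + 35 + 24 + 47 + 18)/8 = 31.6250
Deviations from mean: 6.3750, -0.6250, 9.3750, -12.6250, 3.3750, -7.6250, 15.3750, -13.6250
Numerator Σ_{t=1}^{6}(y_t−ȳ)(y_{t+2}−ȳ) = 351.3438
Denominator Σ(y_t−ȳ)² = 779.8750
r_2 = 351.3438 / 779.8750 = 0.451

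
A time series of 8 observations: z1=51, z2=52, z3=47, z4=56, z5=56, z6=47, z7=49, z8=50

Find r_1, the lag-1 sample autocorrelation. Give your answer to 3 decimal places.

-0.102

Mean z̄ = (51 + 52 + 47 + 56 + 56 + 47 + 49 + 50)/8 = 51.0000
Deviations from mean: 0.0000, 1.0000, -4.0000, 5.0000, 5.0000, -4.0000, -2.0000, -1.0000
Numerator Σ_{t=1}^{7}(z_t−z̄)(z_{t+1}−z̄) = -9.0000
Denominator Σ(z_t−z̄)² = 88.0000
r_1 = -9.0000 / 88.0000 = -0.102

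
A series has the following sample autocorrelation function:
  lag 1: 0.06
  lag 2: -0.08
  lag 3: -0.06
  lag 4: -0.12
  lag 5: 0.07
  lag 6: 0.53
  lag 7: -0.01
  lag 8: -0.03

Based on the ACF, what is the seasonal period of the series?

The largest autocorrelation is r_6 = 0.53; the remaining lags stay at or below 0.07.
The dominant spike at lag 6 indicates a seasonal period of 6.

6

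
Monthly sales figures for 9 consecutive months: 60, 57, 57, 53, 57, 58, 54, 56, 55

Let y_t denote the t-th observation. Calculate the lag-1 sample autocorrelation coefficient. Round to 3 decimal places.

Mean ȳ = (60 + 57 + 57 + 53 + 57 + 58 + 54 + 56 + 55)/9 = 56.3333
Numerator Σ_{t=1}^{8}(y_t−ȳ)(y_{t+1}−ȳ) = -3.1111
Denominator Σ(y_t−ȳ)² = 36.0000
r_1 = -3.1111 / 36.0000 = -0.086

-0.086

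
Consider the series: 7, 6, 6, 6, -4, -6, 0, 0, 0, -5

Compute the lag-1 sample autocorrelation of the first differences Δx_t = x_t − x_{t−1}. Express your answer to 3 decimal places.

First differences Δx: -1, 0, 0, -10, -2, 6, 0, 0, -5
Mean of differences = -1.3333
Numerator Σ(Δx_t−Δx̄)(Δx_{t+1}−Δx̄) = -1.7778
Denominator Σ(Δx_t−Δx̄)² = 150.0000
r_1(Δx) = -1.7778 / 150.0000 = -0.012

-0.012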